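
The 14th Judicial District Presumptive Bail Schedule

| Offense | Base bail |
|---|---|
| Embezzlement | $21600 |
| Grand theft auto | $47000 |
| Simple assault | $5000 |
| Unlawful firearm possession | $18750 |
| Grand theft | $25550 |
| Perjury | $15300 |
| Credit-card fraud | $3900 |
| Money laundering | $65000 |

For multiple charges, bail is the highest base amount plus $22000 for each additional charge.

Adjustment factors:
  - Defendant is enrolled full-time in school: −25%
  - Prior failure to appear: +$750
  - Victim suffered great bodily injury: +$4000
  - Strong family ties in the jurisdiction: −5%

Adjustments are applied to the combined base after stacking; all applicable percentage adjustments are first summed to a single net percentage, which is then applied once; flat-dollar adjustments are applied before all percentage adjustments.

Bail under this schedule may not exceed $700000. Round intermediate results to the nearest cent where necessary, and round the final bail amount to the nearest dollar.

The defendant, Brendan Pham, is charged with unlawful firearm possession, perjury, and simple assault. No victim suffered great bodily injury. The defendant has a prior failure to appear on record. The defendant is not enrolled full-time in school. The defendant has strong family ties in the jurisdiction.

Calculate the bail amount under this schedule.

$60325

Base amounts from the schedule: unlawful firearm possession $18750; perjury $15300; simple assault $5000.
Stacking rule: highest base plus $22000 per additional charge. Highest is unlawful firearm possession at $18750; 2 additional charges → +$44000. Combined base = $62750.
Prior failure to appear (+$750 flat): $62750 + $750 = $63500.
Strong family ties in the jurisdiction (−5%): $63500 × 0.95 = $60325.
$60325 is within the $700000 maximum.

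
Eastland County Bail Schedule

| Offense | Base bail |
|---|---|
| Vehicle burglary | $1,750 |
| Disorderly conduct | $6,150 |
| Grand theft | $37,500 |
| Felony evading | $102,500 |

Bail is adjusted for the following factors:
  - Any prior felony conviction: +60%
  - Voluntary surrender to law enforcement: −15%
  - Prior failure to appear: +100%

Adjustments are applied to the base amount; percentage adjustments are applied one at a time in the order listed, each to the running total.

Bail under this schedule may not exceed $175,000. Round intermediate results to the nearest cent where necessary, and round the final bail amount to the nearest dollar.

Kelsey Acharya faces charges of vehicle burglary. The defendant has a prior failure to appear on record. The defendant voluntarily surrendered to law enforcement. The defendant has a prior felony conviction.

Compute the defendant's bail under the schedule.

$4,760

Base amounts from the schedule: vehicle burglary $1,750.
Single charge. Combined base = $1,750.
Any prior felony conviction (+60%): $1,750 × 1.6 = $2,800.
Voluntary surrender to law enforcement (−15%): $2,800 × 0.85 = $2,380.
Prior failure to appear (+100%): $2,380 × 2 = $4,760.
$4,760 is within the $175,000 maximum.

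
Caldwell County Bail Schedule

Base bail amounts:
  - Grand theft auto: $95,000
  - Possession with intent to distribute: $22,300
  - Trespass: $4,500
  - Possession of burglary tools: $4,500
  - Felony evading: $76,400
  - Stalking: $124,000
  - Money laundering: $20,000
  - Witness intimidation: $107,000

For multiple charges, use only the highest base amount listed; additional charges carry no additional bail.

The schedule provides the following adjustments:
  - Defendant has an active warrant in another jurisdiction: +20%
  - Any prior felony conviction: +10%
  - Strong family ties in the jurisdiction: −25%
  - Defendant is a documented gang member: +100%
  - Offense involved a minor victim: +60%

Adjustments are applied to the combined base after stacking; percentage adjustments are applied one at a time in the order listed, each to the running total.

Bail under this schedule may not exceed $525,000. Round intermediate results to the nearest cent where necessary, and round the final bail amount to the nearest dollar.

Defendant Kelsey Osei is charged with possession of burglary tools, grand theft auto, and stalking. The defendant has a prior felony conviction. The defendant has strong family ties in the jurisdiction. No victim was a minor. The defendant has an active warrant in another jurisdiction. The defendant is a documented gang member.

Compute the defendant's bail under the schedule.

Base amounts from the schedule: possession of burglary tools $4,500; grand theft auto $95,000; stalking $124,000.
Stacking rule: use the highest base only. Highest is stalking at $124,000. Combined base = $124,000.
Defendant has an active warrant in another jurisdiction (+20%): $124,000 × 1.2 = $148,800.
Any prior felony conviction (+10%): $148,800 × 1.1 = $163,680.
Strong family ties in the jurisdiction (−25%): $163,680 × 0.75 = $122,760.
Defendant is a documented gang member (+100%): $122,760 × 2 = $245,520.
$245,520 is within the $525,000 maximum.

$245,520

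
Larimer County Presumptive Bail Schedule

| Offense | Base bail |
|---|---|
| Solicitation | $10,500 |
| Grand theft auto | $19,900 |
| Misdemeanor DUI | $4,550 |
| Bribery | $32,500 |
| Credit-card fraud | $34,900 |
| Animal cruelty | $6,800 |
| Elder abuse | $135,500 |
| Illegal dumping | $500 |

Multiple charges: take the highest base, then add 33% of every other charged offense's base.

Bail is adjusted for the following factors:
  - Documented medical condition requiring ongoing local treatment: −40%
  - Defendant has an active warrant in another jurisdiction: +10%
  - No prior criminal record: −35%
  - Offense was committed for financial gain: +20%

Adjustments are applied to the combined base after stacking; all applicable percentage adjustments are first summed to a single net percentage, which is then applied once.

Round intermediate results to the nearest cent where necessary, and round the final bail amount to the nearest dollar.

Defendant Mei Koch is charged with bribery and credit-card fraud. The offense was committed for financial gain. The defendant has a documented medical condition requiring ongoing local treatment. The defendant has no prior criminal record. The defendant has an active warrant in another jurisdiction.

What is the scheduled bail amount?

Base amounts from the schedule: bribery $32,500; credit-card fraud $34,900.
Stacking rule: highest base plus 33% of each additional charge. Highest is credit-card fraud at $34,900. Additional: $32,500 × 33% = $10,725. Combined base = $34,900 + $10,725 = $45,625.
Net percentage adjustment: −40% +10% −35% +20% = −45%. $45,625 × 0.55 = $25,093.75.
Rounded to the nearest dollar: $25,094.

$25,094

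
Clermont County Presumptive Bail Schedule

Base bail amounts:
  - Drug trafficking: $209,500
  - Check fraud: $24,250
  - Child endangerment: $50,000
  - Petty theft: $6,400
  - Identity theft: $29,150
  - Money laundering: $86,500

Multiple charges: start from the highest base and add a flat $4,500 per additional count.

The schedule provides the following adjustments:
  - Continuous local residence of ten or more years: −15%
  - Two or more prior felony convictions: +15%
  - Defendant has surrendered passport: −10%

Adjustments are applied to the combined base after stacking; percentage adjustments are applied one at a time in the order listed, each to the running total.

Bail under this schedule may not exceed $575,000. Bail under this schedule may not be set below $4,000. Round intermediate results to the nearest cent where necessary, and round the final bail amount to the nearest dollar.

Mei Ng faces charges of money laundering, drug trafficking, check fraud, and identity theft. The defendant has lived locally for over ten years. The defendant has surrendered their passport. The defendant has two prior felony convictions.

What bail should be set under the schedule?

$196,184

Base amounts from the schedule: money laundering $86,500; drug trafficking $209,500; check fraud $24,250; identity theft $29,150.
Stacking rule: highest base plus $4,500 per additional charge. Highest is drug trafficking at $209,500; 3 additional charges → +$13,500. Combined base = $223,000.
Continuous local residence of ten or more years (−15%): $223,000 × 0.85 = $189,550.
Two or more prior felony convictions (+15%): $189,550 × 1.15 = $217,982.50.
Defendant has surrendered passport (−10%): $217,982.50 × 0.9 = $196,184.25.
$196,184.25 is within the $575,000 maximum.
$196,184.25 is at or above the $4,000 minimum.
Rounded to the nearest dollar: $196,184.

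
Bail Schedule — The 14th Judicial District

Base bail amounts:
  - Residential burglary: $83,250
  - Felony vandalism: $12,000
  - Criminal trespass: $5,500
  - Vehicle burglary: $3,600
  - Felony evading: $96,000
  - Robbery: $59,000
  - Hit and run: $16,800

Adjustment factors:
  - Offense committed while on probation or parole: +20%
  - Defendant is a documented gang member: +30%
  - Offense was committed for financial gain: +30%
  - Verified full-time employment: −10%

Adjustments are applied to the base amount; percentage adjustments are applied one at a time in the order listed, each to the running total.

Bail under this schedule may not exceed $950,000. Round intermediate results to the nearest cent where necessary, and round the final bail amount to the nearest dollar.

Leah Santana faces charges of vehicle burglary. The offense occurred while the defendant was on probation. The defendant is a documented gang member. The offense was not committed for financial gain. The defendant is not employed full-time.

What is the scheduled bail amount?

Base amounts from the schedule: vehicle burglary $3,600.
Single charge. Combined base = $3,600.
Offense committed while on probation or parole (+20%): $3,600 × 1.2 = $4,320.
Defendant is a documented gang member (+30%): $4,320 × 1.3 = $5,616.
$5,616 is within the $950,000 maximum.

$5,616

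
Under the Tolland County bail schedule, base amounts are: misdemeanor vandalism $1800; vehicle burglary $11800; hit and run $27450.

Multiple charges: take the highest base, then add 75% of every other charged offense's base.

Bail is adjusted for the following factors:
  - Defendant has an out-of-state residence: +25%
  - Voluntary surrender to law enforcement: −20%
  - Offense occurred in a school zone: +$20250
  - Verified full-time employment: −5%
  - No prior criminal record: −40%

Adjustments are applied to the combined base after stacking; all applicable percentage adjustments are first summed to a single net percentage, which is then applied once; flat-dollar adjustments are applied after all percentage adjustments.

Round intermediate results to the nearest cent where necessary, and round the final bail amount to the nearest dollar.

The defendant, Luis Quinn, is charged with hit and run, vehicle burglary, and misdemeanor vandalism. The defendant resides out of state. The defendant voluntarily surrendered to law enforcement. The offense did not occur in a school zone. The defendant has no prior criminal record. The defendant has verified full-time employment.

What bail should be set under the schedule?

Base amounts from the schedule: hit and run $27450; vehicle burglary $11800; misdemeanor vandalism $1800.
Stacking rule: highest base plus 75% of each additional charge. Highest is hit and run at $27450. Additional: $11800 × 75% = $8850; $1800 × 75% = $1350. Combined base = $27450 + $10200 = $37650.
Net percentage adjustment: +25% −20% −5% −40% = −40%. $37650 × 0.6 = $22590.

$22590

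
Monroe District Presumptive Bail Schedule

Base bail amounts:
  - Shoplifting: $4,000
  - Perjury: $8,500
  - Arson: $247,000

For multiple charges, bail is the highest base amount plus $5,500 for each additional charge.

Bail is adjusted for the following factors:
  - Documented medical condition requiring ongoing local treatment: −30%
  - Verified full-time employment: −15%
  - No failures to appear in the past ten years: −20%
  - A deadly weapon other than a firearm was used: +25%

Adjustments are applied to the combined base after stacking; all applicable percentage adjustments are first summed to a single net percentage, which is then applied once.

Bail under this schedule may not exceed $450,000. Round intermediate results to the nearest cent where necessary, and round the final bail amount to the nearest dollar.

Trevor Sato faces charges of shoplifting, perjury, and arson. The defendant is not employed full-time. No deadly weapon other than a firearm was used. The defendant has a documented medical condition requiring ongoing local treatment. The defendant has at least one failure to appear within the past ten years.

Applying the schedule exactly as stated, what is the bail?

$180,600

Base amounts from the schedule: shoplifting $4,000; perjury $8,500; arson $247,000.
Stacking rule: highest base plus $5,500 per additional charge. Highest is arson at $247,000; 2 additional charges → +$11,000. Combined base = $258,000.
Documented medical condition requiring ongoing local treatment (−30%): $258,000 × 0.7 = $180,600.
$180,600 is within the $450,000 maximum.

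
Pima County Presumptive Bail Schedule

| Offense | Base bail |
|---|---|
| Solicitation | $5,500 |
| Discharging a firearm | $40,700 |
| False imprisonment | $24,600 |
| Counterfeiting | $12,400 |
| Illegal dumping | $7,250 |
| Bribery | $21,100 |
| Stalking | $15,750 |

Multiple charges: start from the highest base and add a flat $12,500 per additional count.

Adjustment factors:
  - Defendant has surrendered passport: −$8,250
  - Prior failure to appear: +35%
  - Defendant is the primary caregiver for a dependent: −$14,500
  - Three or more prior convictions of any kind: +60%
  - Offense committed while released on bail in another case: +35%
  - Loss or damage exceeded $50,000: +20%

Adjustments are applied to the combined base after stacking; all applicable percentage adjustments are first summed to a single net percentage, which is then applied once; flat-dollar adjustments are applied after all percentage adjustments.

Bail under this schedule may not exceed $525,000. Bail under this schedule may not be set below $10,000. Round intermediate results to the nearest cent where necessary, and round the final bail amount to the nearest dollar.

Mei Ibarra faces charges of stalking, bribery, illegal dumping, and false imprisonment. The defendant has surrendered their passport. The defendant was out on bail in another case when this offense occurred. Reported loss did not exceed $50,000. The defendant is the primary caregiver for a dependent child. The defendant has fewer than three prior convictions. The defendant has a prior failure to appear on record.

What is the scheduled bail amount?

Base amounts from the schedule: stalking $15,750; bribery $21,100; illegal dumping $7,250; false imprisonment $24,600.
Stacking rule: highest base plus $12,500 per additional charge. Highest is false imprisonment at $24,600; 3 additional charges → +$37,500. Combined base = $62,100.
Net percentage adjustment: +35% +35% = +70%. $62,100 × 1.7 = $105,570.
Defendant has surrendered passport (−$8,250 flat): $105,570 − $8,250 = $97,320.
Defendant is the primary caregiver for a dependent (−$14,500 flat): $97,320 − $14,500 = $82,820.
$82,820 is within the $525,000 maximum.
$82,820 is at or above the $10,000 minimum.

$82,820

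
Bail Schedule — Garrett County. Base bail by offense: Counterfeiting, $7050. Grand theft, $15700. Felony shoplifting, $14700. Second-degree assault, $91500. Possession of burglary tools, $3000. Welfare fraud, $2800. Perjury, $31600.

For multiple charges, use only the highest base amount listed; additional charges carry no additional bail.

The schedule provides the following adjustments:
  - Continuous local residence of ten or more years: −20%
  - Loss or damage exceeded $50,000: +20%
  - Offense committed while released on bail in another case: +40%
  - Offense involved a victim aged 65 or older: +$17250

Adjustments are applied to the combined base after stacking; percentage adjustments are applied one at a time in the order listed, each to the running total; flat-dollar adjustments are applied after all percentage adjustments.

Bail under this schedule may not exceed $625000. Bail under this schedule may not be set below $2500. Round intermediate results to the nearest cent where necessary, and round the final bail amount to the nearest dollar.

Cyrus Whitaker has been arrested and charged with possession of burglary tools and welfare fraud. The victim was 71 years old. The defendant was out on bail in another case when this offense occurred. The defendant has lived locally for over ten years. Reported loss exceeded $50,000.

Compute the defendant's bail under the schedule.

Base amounts from the schedule: possession of burglary tools $3000; welfare fraud $2800.
Stacking rule: use the highest base only. Highest is possession of burglary tools at $3000. Combined base = $3000.
Continuous local residence of ten or more years (−20%): $3000 × 0.8 = $2400.
Loss or damage exceeded $50,000 (+20%): $2400 × 1.2 = $2880.
Offense committed while released on bail in another case (+40%): $2880 × 1.4 = $4032.
Offense involved a victim aged 65 or older (+$17250 flat): $4032 + $17250 = $21282.
$21282 is within the $625000 maximum.
$21282 is at or above the $2500 minimum.

$21282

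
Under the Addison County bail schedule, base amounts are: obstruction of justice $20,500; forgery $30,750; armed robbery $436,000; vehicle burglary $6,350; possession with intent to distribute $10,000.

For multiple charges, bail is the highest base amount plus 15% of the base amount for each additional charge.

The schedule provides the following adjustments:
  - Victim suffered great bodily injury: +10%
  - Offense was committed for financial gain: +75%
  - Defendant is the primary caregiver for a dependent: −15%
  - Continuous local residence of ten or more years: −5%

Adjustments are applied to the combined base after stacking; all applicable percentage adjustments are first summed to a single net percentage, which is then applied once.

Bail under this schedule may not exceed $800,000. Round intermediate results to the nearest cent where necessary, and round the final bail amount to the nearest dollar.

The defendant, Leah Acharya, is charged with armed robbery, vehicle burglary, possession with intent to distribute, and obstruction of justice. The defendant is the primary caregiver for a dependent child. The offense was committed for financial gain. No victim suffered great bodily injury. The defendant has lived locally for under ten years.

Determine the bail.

Base amounts from the schedule: armed robbery $436,000; vehicle burglary $6,350; possession with intent to distribute $10,000; obstruction of justice $20,500.
Stacking rule: highest base plus 15% of each additional charge. Highest is armed robbery at $436,000. Additional: $6,350 × 15% = $952.50; $10,000 × 15% = $1,500; $20,500 × 15% = $3,075. Combined base = $436,000 + $5,527.50 = $441,527.50.
Net percentage adjustment: +75% −15% = +60%. $441,527.50 × 1.6 = $706,444.
$706,444 is within the $800,000 maximum.

$706,444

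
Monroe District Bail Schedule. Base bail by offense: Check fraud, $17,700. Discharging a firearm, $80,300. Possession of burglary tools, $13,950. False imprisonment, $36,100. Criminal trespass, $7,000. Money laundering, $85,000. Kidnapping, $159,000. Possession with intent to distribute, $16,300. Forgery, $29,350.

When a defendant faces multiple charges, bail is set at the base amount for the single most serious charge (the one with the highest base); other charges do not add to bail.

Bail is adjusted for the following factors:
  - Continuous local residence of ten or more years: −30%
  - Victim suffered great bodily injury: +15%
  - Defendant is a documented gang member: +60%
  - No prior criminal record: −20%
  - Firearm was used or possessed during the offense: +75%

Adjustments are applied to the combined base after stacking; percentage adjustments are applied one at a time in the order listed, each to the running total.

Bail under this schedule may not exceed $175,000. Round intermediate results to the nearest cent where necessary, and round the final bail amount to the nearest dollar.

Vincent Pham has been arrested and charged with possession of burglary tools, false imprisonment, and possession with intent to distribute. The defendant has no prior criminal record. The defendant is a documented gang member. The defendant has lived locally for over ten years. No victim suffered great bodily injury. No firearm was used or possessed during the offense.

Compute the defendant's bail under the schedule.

Base amounts from the schedule: possession of burglary tools $13,950; false imprisonment $36,100; possession with intent to distribute $16,300.
Stacking rule: use the highest base only. Highest is false imprisonment at $36,100. Combined base = $36,100.
Continuous local residence of ten or more years (−30%): $36,100 × 0.7 = $25,270.
Defendant is a documented gang member (+60%): $25,270 × 1.6 = $40,432.
No prior criminal record (−20%): $40,432 × 0.8 = $32,345.60.
$32,345.60 is within the $175,000 maximum.
Rounded to the nearest dollar: $32,346.

$32,346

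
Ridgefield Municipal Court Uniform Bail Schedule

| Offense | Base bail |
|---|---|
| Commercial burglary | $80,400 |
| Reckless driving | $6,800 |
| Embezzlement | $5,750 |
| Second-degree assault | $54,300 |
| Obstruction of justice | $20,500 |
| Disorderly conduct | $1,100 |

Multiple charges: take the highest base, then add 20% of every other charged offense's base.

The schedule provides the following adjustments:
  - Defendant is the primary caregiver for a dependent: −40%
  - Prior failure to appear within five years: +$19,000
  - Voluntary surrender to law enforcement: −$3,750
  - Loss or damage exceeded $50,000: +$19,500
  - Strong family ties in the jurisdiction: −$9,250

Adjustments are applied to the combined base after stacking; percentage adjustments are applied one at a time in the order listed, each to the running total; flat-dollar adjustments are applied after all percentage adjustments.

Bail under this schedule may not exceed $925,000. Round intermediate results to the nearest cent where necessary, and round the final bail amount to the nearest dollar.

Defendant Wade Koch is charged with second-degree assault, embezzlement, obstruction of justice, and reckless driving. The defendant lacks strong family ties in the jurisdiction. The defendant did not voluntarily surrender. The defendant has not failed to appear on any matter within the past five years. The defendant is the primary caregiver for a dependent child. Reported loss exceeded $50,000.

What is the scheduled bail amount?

Base amounts from the schedule: second-degree assault $54,300; embezzlement $5,750; obstruction of justice $20,500; reckless driving $6,800.
Stacking rule: highest base plus 20% of each additional charge. Highest is second-degree assault at $54,300. Additional: $5,750 × 20% = $1,150; $20,500 × 20% = $4,100; $6,800 × 20% = $1,360. Combined base = $54,300 + $6,610 = $60,910.
Defendant is the primary caregiver for a dependent (−40%): $60,910 × 0.6 = $36,546.
Loss or damage exceeded $50,000 (+$19,500 flat): $36,546 + $19,500 = $56,046.
$56,046 is within the $925,000 maximum.

$56,046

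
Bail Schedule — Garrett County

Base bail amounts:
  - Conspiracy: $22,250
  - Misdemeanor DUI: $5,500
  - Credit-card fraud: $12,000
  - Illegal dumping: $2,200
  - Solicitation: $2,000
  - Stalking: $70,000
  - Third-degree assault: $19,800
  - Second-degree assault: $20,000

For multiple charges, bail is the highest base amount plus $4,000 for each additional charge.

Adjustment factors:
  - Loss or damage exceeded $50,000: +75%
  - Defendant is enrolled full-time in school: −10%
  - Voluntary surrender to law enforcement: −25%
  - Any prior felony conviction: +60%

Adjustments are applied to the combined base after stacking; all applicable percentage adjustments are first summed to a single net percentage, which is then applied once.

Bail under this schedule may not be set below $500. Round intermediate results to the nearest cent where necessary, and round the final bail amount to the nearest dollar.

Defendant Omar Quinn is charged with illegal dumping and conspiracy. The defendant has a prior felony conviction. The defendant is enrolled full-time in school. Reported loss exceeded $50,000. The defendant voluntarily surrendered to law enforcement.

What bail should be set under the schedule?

Base amounts from the schedule: illegal dumping $2,200; conspiracy $22,250.
Stacking rule: highest base plus $4,000 per additional charge. Highest is conspiracy at $22,250; 1 additional charge → +$4,000. Combined base = $26,250.
Net percentage adjustment: +75% −10% −25% +60% = +100%. $26,250 × 2 = $52,500.
$52,500 is at or above the $500 minimum.

$52,500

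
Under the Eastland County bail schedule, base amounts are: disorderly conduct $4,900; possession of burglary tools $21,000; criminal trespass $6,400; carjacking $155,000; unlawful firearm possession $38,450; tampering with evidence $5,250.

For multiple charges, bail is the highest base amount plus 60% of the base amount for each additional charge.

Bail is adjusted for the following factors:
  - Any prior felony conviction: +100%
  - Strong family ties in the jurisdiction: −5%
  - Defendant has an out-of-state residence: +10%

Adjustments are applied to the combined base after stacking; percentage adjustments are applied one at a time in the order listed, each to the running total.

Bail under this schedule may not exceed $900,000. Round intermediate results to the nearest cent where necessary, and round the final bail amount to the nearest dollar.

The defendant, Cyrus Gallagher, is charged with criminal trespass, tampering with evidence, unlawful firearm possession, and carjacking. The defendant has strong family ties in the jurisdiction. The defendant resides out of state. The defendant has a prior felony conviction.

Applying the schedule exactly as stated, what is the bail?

$386,775

Base amounts from the schedule: criminal trespass $6,400; tampering with evidence $5,250; unlawful firearm possession $38,450; carjacking $155,000.
Stacking rule: highest base plus 60% of each additional charge. Highest is carjacking at $155,000. Additional: $6,400 × 60% = $3,840; $5,250 × 60% = $3,150; $38,450 × 60% = $23,070. Combined base = $155,000 + $30,060 = $185,060.
Any prior felony conviction (+100%): $185,060 × 2 = $370,120.
Strong family ties in the jurisdiction (−5%): $370,120 × 0.95 = $351,614.
Defendant has an out-of-state residence (+10%): $351,614 × 1.1 = $386,775.40.
$386,775.40 is within the $900,000 maximum.
Rounded to the nearest dollar: $386,775.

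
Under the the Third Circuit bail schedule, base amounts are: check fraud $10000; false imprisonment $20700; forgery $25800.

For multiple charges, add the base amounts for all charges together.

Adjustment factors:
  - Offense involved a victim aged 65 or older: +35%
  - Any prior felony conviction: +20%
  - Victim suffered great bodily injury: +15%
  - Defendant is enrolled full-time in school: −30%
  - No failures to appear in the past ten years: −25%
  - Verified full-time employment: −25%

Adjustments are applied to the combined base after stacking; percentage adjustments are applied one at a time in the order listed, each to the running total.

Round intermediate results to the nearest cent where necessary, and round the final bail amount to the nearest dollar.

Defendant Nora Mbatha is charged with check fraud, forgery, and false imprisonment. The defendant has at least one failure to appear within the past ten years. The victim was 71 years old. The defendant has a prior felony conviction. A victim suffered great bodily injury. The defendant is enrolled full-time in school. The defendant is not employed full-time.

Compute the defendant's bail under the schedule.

$73682

Base amounts from the schedule: check fraud $10000; forgery $25800; false imprisonment $20700.
Stacking rule: sum of all bases. $10000 + $25800 + $20700 = $56500.
Offense involved a victim aged 65 or older (+35%): $56500 × 1.35 = $76275.
Any prior felony conviction (+20%): $76275 × 1.2 = $91530.
Victim suffered great bodily injury (+15%): $91530 × 1.15 = $105259.50.
Defendant is enrolled full-time in school (−30%): $105259.50 × 0.7 = $73681.65.
Rounded to the nearest dollar: $73682.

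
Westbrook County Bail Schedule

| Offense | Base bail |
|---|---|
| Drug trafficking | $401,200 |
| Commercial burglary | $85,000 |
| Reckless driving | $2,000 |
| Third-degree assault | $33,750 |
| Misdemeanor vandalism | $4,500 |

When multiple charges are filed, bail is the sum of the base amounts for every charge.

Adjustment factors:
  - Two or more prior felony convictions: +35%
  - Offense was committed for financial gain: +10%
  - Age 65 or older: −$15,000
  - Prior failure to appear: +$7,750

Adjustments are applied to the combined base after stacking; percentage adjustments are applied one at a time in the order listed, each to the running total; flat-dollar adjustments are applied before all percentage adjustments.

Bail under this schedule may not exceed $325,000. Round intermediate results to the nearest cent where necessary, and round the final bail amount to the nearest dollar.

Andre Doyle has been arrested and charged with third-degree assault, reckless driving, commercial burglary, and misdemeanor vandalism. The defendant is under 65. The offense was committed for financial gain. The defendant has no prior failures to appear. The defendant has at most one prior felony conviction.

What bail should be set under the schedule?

$137,775

Base amounts from the schedule: third-degree assault $33,750; reckless driving $2,000; commercial burglary $85,000; misdemeanor vandalism $4,500.
Stacking rule: sum of all bases. $33,750 + $2,000 + $85,000 + $4,500 = $125,250.
Offense was committed for financial gain (+10%): $125,250 × 1.1 = $137,775.
$137,775 is within the $325,000 maximum.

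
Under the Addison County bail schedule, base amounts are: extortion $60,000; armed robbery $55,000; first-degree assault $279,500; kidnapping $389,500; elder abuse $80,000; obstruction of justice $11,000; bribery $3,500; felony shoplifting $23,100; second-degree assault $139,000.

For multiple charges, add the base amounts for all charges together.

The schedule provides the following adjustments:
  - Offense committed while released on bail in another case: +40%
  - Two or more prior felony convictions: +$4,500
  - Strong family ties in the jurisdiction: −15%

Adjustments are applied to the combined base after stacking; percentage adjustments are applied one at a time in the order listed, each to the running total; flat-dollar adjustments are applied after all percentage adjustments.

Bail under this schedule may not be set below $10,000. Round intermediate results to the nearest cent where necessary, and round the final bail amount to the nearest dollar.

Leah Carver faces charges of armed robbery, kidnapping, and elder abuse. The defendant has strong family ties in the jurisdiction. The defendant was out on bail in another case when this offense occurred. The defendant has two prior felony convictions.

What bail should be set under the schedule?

Base amounts from the schedule: armed robbery $55,000; kidnapping $389,500; elder abuse $80,000.
Stacking rule: sum of all bases. $55,000 + $389,500 + $80,000 = $524,500.
Offense committed while released on bail in another case (+40%): $524,500 × 1.4 = $734,300.
Strong family ties in the jurisdiction (−15%): $734,300 × 0.85 = $624,155.
Two or more prior felony convictions (+$4,500 flat): $624,155 + $4,500 = $628,655.
$628,655 is at or above the $10,000 minimum.

$628,655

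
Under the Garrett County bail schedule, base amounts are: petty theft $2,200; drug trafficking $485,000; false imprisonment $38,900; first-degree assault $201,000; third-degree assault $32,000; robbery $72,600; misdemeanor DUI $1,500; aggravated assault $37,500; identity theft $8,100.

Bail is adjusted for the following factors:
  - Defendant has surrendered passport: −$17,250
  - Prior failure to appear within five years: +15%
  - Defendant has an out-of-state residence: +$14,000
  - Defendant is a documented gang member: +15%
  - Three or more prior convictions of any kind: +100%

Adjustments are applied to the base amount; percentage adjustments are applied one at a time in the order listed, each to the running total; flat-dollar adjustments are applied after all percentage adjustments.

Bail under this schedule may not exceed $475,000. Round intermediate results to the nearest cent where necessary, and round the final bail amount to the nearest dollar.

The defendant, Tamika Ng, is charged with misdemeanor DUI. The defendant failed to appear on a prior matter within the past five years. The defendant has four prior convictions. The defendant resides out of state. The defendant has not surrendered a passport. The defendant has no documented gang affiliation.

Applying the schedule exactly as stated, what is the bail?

$17,450

Base amounts from the schedule: misdemeanor DUI $1,500.
Single charge. Combined base = $1,500.
Prior failure to appear within five years (+15%): $1,500 × 1.15 = $1,725.
Three or more prior convictions of any kind (+100%): $1,725 × 2 = $3,450.
Defendant has an out-of-state residence (+$14,000 flat): $3,450 + $14,000 = $17,450.
$17,450 is within the $475,000 maximum.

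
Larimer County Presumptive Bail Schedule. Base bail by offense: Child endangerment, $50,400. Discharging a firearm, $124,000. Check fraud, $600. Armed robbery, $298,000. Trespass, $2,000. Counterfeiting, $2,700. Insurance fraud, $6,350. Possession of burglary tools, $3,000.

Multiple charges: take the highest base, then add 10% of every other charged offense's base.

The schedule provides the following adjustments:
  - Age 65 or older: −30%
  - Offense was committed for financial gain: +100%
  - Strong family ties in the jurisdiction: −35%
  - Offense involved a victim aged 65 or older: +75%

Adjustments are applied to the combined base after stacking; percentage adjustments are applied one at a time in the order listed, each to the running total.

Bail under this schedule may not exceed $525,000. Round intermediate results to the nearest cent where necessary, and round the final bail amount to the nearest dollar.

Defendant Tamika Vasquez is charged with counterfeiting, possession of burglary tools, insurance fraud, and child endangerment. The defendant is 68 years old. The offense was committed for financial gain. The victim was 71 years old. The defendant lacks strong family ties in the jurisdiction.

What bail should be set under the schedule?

Base amounts from the schedule: counterfeiting $2,700; possession of burglary tools $3,000; insurance fraud $6,350; child endangerment $50,400.
Stacking rule: highest base plus 10% of each additional charge. Highest is child endangerment at $50,400. Additional: $2,700 × 10% = $270; $3,000 × 10% = $300; $6,350 × 10% = $635. Combined base = $50,400 + $1,205 = $51,605.
Age 65 or older (−30%): $51,605 × 0.7 = $36,123.50.
Offense was committed for financial gain (+100%): $36,123.50 × 2 = $72,247.
Offense involved a victim aged 65 or older (+75%): $72,247 × 1.75 = $126,432.25.
$126,432.25 is within the $525,000 maximum.
Rounded to the nearest dollar: $126,432.

$126,432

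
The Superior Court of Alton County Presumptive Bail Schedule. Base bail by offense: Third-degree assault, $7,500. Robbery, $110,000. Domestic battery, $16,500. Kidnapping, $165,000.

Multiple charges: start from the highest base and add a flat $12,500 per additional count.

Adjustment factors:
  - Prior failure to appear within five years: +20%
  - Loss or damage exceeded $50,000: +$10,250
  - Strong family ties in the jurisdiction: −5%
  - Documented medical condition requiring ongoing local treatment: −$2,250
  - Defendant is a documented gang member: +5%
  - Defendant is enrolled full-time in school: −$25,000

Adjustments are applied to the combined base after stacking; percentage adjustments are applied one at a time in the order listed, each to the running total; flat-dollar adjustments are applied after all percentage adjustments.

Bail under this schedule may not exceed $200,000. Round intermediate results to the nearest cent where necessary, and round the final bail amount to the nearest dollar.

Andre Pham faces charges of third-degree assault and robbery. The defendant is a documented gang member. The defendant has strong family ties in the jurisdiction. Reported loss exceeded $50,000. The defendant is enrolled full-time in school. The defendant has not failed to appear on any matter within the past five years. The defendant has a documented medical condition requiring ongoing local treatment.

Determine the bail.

Base amounts from the schedule: third-degree assault $7,500; robbery $110,000.
Stacking rule: highest base plus $12,500 per additional charge. Highest is robbery at $110,000; 1 additional charge → +$12,500. Combined base = $122,500.
Strong family ties in the jurisdiction (−5%): $122,500 × 0.95 = $116,375.
Defendant is a documented gang member (+5%): $116,375 × 1.05 = $122,193.75.
Loss or damage exceeded $50,000 (+$10,250 flat): $122,193.75 + $10,250 = $132,443.75.
Documented medical condition requiring ongoing local treatment (−$2,250 flat): $132,443.75 − $2,250 = $130,193.75.
Defendant is enrolled full-time in school (−$25,000 flat): $130,193.75 − $25,000 = $105,193.75.
$105,193.75 is within the $200,000 maximum.
Rounded to the nearest dollar: $105,194.

$105,194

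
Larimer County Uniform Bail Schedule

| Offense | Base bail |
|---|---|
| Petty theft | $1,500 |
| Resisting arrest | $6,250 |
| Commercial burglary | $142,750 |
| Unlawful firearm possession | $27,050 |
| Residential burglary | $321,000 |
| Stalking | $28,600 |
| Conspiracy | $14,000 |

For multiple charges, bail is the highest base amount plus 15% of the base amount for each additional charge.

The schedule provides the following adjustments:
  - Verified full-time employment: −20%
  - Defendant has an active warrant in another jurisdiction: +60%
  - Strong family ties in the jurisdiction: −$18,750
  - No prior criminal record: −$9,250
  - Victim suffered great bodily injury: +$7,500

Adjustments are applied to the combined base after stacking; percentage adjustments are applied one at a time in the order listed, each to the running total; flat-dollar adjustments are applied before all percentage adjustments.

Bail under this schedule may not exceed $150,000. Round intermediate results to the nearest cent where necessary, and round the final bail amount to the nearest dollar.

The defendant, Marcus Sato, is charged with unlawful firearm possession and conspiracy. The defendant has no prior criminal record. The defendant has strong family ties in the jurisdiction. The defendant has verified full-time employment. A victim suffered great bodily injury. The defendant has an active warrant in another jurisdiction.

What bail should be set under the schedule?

Base amounts from the schedule: unlawful firearm possession $27,050; conspiracy $14,000.
Stacking rule: highest base plus 15% of each additional charge. Highest is unlawful firearm possession at $27,050. Additional: $14,000 × 15% = $2,100. Combined base = $27,050 + $2,100 = $29,150.
Strong family ties in the jurisdiction (−$18,750 flat): $29,150 − $18,750 = $10,400.
No prior criminal record (−$9,250 flat): $10,400 − $9,250 = $1,150.
Victim suffered great bodily injury (+$7,500 flat): $1,150 + $7,500 = $8,650.
Verified full-time employment (−20%): $8,650 × 0.8 = $6,920.
Defendant has an active warrant in another jurisdiction (+60%): $6,920 × 1.6 = $11,072.
$11,072 is within the $150,000 maximum.

$11,072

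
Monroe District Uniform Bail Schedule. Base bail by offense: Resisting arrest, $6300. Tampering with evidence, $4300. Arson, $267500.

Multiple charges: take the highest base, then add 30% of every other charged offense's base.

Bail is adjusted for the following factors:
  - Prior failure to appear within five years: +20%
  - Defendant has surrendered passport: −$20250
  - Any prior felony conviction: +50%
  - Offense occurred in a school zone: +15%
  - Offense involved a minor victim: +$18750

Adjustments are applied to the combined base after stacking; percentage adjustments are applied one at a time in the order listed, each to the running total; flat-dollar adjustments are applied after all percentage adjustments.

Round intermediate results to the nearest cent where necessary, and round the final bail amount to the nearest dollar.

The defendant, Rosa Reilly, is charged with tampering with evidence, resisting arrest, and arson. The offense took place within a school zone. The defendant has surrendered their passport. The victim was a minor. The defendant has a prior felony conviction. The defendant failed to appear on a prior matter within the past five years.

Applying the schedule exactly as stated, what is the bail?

Base amounts from the schedule: tampering with evidence $4300; resisting arrest $6300; arson $267500.
Stacking rule: highest base plus 30% of each additional charge. Highest is arson at $267500. Additional: $4300 × 30% = $1290; $6300 × 30% = $1890. Combined base = $267500 + $3180 = $270680.
Prior failure to appear within five years (+20%): $270680 × 1.2 = $324816.
Any prior felony conviction (+50%): $324816 × 1.5 = $487224.
Offense occurred in a school zone (+15%): $487224 × 1.15 = $560307.60.
Defendant has surrendered passport (−$20250 flat): $560307.60 − $20250 = $540057.60.
Offense involved a minor victim (+$18750 flat): $540057.60 + $18750 = $558807.60.
Rounded to the nearest dollar: $558808.

$558808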